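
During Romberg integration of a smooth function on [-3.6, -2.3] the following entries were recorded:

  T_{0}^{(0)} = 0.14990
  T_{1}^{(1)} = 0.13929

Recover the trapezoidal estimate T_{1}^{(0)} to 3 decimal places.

0.142

From T_{1}^{(1)} = (4·T_{1}^{(0)} − T_{0}^{(0)})/3, solve for T_{1}^{(0)}:
4·T_{1}^{(0)} = 3·0.13929 + 0.14990 = 0.56777
T_{1}^{(0)} = 0.14194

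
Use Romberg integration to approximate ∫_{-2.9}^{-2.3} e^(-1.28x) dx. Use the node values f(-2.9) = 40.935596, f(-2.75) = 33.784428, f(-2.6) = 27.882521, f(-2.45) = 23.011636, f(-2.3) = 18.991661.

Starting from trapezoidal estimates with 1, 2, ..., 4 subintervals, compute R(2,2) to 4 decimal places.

17.1437

R(0,0) (trapezoid, 1 panel, h=0.6000): 17.978177
R(1,0) (trapezoid, 2 panels, h=0.3000): 17.353845
R(2,0) (trapezoid, 4 panels, h=0.1500): 17.196332
R(1,1) = 17.353845 + (17.353845 − 17.978177)/3 = 17.145734
R(2,1) = 17.196332 + (17.196332 − 17.353845)/3 = 17.143828
R(2,2) = 17.143828 + (17.143828 − 17.145734)/15 = 17.143701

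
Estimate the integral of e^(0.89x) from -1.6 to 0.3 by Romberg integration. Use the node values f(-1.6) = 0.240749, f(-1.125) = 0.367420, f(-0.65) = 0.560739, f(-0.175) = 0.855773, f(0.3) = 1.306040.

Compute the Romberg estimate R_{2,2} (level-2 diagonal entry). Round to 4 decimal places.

R_{0,0} (trapezoid, 1 panel, h=1.9000): 1.469450
R_{1,0} (trapezoid, 2 panels, h=0.9500): 1.267427
R_{2,0} (trapezoid, 4 panels, h=0.4750): 1.214730
R_{1,1} = 1.267427 + (1.267427 − 1.469450)/3 = 1.200086
R_{2,1} = 1.214730 + (1.214730 − 1.267427)/3 = 1.197164
R_{2,2} = 1.197164 + (1.197164 − 1.200086)/15 = 1.196969

1.1970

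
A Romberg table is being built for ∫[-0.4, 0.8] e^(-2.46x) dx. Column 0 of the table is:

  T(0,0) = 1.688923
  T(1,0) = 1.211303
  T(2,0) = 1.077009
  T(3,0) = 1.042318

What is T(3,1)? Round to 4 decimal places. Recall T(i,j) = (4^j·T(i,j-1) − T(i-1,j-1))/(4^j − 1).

Richardson extrapolation on the trapezoidal column (denominator 4−1=3):
T(3,1) = (4·1.042318 − 1.077009) / 3 = 1.030754

1.0308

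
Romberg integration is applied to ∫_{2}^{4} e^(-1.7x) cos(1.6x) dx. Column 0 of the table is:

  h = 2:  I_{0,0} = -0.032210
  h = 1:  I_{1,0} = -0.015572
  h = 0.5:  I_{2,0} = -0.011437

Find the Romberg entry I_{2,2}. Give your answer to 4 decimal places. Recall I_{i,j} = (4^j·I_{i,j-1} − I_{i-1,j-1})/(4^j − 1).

Richardson extrapolation on the trapezoidal column (denominator 4−1=3):
I_{1,1} = -0.015572 + (-0.015572 − (-0.032210))/3 = -0.010026
I_{2,1} = (4·(-0.011437) − (-0.015572)) / 3 = -0.010059
I_{2,2} = -0.010059 + (-0.010059 − (-0.010026))/15 = -0.010061
(Column j=1 coincides with Simpson's rule on the same nodes.)

-0.0101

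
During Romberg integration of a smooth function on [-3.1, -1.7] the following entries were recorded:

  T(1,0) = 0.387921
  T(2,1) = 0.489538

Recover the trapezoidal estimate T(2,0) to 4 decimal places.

0.4641

From T(2,1) = (4·T(2,0) − T(1,0))/3, solve for T(2,0):
4·T(2,0) = 3·0.489538 + 0.387921 = 1.856535
T(2,0) = 0.464134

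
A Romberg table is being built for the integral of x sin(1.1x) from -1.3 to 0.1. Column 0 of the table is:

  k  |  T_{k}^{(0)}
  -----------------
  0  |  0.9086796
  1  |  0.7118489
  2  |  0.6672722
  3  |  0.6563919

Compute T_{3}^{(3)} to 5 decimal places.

T_{1}^{(1)} = (4·0.7118489 − 0.9086796) / 3 = 0.6462387
T_{2}^{(1)} = (4·0.6672722 − 0.7118489) / 3 = 0.6524133
T_{3}^{(1)} = (4·0.6563919 − 0.6672722) / 3 = 0.6527651
T_{2}^{(2)} = (16·0.6524133 − 0.6462387) / 15 = 0.6528249
T_{3}^{(2)} = (16·0.6527651 − 0.6524133) / 15 = 0.6527886
T_{3}^{(3)} = (64·0.6527886 − 0.6528249) / 63 = 0.6527880

0.65279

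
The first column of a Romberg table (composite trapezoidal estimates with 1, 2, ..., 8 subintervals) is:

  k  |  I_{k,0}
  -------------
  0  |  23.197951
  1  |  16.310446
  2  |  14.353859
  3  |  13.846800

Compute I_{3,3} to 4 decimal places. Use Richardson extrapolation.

Richardson extrapolation on the trapezoidal column (denominator 4−1=3):
I_{1,1} = (4·16.310446 − 23.197951) / 3 = 14.014611
I_{2,1} = (4·14.353859 − 16.310446) / 3 = 13.701663
I_{3,1} = (4·13.846800 − 14.353859) / 3 = 13.677780
I_{2,2} = 13.701663 + (13.701663 − 14.014611)/15 = 13.680800
I_{3,2} = 13.677780 + (13.677780 − 13.701663)/15 = 13.676188
I_{3,3} = (64·13.676188 − 13.680800) / 63 = 13.676115

13.6761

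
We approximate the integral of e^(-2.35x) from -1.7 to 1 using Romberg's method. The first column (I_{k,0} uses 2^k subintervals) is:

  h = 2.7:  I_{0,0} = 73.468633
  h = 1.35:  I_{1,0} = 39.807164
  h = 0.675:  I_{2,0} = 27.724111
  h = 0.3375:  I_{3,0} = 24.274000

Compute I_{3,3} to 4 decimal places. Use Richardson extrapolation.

Richardson extrapolation on the trapezoidal column (denominator 4−1=3):
I_{1,1} = 39.807164 + (39.807164 − 73.468633)/3 = 28.586674
I_{2,1} = (4·27.724111 − 39.807164) / 3 = 23.696427
I_{3,1} = 24.274000 + (24.274000 − 27.724111)/3 = 23.123963
I_{2,2} = (16·23.696427 − 28.586674) / 15 = 23.370411
I_{3,2} = (16·23.123963 − 23.696427) / 15 = 23.085799
I_{3,3} = 23.085799 + (23.085799 − 23.370411)/63 = 23.081281

23.0813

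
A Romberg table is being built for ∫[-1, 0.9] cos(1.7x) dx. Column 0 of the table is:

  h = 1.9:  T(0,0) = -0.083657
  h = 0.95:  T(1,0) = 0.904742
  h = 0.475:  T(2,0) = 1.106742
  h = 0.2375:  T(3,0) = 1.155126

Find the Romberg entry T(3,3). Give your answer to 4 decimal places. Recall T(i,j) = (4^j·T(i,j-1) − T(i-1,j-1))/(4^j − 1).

T(1,1) = (4·0.904742 − (-0.083657)) / 3 = 1.234208
T(2,1) = 1.106742 + (1.106742 − 0.904742)/3 = 1.174075
T(3,1) = 1.155126 + (1.155126 − 1.106742)/3 = 1.171254
T(2,2) = 1.174075 + (1.174075 − 1.234208)/15 = 1.170066
T(3,2) = (16·1.171254 − 1.174075) / 15 = 1.171066
T(3,3) = 1.171066 + (1.171066 − 1.170066)/63 = 1.171082
(Column j=1 coincides with Simpson's rule on the same nodes.)

1.1711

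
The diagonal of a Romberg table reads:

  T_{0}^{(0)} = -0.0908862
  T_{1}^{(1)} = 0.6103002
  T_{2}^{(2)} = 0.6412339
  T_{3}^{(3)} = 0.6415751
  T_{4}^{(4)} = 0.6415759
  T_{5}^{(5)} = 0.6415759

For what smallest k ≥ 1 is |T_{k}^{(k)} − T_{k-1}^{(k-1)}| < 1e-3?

|T_{1}^{(1)} − T_{0}^{(0)}| = 0.7011864 ≥ 1e-3
|T_{2}^{(2)} − T_{1}^{(1)}| = 0.0309337 ≥ 1e-3
|T_{3}^{(3)} − T_{2}^{(2)}| = 0.0003412 < 1e-3

k = 3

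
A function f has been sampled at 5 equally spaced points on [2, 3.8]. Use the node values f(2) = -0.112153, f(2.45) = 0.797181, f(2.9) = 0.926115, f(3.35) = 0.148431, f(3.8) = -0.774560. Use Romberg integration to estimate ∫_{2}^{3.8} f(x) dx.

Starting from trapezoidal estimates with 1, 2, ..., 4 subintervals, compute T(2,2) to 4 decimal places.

0.7033

T(0,0) (trapezoid, 1 panel, h=1.8000): -0.798042
T(1,0) (trapezoid, 2 panels, h=0.9000): 0.434483
T(2,0) (trapezoid, 4 panels, h=0.4500): 0.642767
T(1,1) = 0.434483 + (0.434483 − (-0.798042))/3 = 0.845325
T(2,1) = 0.642767 + (0.642767 − 0.434483)/3 = 0.712195
T(2,2) = 0.712195 + (0.712195 − 0.845325)/15 = 0.703320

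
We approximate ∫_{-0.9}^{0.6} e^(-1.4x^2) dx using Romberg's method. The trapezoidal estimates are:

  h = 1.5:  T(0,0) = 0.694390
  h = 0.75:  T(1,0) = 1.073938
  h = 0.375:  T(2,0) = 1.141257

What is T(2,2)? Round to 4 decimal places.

1.1612

Richardson extrapolation on the trapezoidal column (denominator 4−1=3):
T(1,1) = (4·1.073938 − 0.694390) / 3 = 1.200454
T(2,1) = 1.141257 + (1.141257 − 1.073938)/3 = 1.163697
T(2,2) = (16·1.163697 − 1.200454) / 15 = 1.161247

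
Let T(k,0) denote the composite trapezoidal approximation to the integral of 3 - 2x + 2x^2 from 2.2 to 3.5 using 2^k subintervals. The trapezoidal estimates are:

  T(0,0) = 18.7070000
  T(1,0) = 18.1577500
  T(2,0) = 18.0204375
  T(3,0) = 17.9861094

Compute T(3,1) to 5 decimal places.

17.97467

Richardson extrapolation on the trapezoidal column (denominator 4−1=3):
T(3,1) = 17.9861094 + (17.9861094 − 18.0204375)/3 = 17.9746667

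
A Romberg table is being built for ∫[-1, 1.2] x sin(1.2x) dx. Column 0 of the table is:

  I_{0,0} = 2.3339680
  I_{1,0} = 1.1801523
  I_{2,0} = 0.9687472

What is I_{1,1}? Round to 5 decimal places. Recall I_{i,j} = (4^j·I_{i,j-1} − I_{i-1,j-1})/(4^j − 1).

Richardson extrapolation on the trapezoidal column (denominator 4−1=3):
I_{1,1} = 1.1801523 + (1.1801523 − 2.3339680)/3 = 0.7955471

0.79555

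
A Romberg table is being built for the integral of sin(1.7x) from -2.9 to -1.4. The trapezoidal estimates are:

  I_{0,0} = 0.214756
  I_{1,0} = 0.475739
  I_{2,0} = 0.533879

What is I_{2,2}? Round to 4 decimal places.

Richardson extrapolation on the trapezoidal column (denominator 4−1=3):
I_{1,1} = 0.475739 + (0.475739 − 0.214756)/3 = 0.562733
I_{2,1} = 0.533879 + (0.533879 − 0.475739)/3 = 0.553259
I_{2,2} = 0.553259 + (0.553259 − 0.562733)/15 = 0.552627

0.5526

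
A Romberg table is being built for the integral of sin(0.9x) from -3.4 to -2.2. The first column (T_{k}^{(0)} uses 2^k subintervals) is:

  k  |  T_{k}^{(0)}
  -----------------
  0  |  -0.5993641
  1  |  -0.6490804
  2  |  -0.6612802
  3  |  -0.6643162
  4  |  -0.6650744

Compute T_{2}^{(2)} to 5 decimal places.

Richardson extrapolation on the trapezoidal column (denominator 4−1=3):
T_{1}^{(1)} = -0.6490804 + (-0.6490804 − (-0.5993641))/3 = -0.6656525
T_{2}^{(1)} = -0.6612802 + (-0.6612802 − (-0.6490804))/3 = -0.6653468
T_{2}^{(2)} = -0.6653468 + (-0.6653468 − (-0.6656525))/15 = -0.6653264
(Column j=1 coincides with Simpson's rule on the same nodes.)

-0.66533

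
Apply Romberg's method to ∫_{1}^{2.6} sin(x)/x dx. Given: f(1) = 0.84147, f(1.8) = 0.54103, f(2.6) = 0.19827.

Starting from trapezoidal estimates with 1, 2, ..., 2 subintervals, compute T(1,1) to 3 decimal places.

T(0,0) (trapezoid, 1 panel, h=1.6000): 0.83179
T(1,0) (trapezoid, 2 panels, h=0.8000): 0.84872
T(1,1) = 0.84872 + (0.84872 − 0.83179)/3 = 0.85436

0.854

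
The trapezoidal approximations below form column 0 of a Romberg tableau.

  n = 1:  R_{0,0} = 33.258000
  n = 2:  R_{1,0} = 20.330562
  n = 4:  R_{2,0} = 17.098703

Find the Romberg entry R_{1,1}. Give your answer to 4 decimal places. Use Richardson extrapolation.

Richardson extrapolation on the trapezoidal column (denominator 4−1=3):
R_{1,1} = 20.330562 + (20.330562 − 33.258000)/3 = 16.021416

16.0214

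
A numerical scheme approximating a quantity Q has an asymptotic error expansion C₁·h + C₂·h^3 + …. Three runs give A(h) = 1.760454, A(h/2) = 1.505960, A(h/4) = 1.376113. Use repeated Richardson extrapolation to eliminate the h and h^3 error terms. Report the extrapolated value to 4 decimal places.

1.2455

First eliminate the h term (factor 2^1 = 2):
  B₁ = (2·1.505960 − 1.760454)/1 = 1.251466
  B₂ = (2·1.376113 − 1.505960)/1 = 1.246266
Then eliminate the h^3 term (factor 2^3 = 8):
  (8·1.246266 − 1.251466)/7 = 1.245523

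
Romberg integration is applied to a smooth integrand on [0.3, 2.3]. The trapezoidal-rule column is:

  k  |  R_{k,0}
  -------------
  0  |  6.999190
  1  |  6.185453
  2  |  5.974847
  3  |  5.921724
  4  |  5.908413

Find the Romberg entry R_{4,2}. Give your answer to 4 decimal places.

Richardson extrapolation on the trapezoidal column (denominator 4−1=3):
R_{3,1} = (4·5.921724 − 5.974847) / 3 = 5.904016
R_{4,1} = 5.908413 + (5.908413 − 5.921724)/3 = 5.903976
R_{4,2} = 5.903976 + (5.903976 − 5.904016)/15 = 5.903973

5.9040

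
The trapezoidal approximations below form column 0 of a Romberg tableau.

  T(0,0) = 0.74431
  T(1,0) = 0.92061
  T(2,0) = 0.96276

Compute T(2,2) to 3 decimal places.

0.977

Richardson extrapolation on the trapezoidal column (denominator 4−1=3):
T(1,1) = 0.92061 + (0.92061 − 0.74431)/3 = 0.97938
T(2,1) = 0.96276 + (0.96276 − 0.92061)/3 = 0.97681
T(2,2) = 0.97681 + (0.97681 − 0.97938)/15 = 0.97664
(Column j=1 coincides with Simpson's rule on the same nodes.)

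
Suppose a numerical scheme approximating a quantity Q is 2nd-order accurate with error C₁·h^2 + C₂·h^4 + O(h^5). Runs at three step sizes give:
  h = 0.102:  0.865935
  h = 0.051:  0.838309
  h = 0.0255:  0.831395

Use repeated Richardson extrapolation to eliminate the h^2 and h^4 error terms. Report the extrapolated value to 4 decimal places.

0.8291

First eliminate the h^2 term (factor 2^2 = 4):
  B₁ = (4·0.838309 − 0.865935)/3 = 0.829100
  B₂ = (4·0.831395 − 0.838309)/3 = 0.829090
Then eliminate the h^4 term (factor 2^4 = 16):
  (16·0.829090 − 0.829100)/15 = 0.829089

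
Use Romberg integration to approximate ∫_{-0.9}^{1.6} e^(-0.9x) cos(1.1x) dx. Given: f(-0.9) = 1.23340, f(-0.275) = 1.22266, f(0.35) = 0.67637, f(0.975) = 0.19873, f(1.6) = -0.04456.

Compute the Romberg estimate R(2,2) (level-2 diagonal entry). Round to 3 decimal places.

R(0,0) (trapezoid, 1 panel, h=2.5000): 1.48605
R(1,0) (trapezoid, 2 panels, h=1.2500): 1.58849
R(2,0) (trapezoid, 4 panels, h=0.6250): 1.68261
R(1,1) = 1.58849 + (1.58849 − 1.48605)/3 = 1.62264
R(2,1) = 1.68261 + (1.68261 − 1.58849)/3 = 1.71398
R(2,2) = 1.71398 + (1.71398 − 1.62264)/15 = 1.72007

1.720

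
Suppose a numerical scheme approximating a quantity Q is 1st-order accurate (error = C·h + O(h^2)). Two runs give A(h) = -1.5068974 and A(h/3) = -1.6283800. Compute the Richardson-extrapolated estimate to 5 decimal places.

Extrapolated value = (3·A(h/3) − A(h)) / (3 − 1)
= (3·(-1.6283800) − (-1.5068974)) / 2
= -3.3782426 / 2 = -1.6891213

-1.68912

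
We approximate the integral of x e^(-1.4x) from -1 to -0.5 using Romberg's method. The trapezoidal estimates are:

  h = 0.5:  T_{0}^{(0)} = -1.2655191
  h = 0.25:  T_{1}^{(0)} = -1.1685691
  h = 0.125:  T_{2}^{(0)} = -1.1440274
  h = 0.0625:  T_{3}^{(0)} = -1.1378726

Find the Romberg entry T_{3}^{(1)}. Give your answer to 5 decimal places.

T_{3}^{(1)} = (4·(-1.1378726) − (-1.1440274)) / 3 = -1.1358210
(Column j=1 coincides with Simpson's rule on the same nodes.)

-1.13582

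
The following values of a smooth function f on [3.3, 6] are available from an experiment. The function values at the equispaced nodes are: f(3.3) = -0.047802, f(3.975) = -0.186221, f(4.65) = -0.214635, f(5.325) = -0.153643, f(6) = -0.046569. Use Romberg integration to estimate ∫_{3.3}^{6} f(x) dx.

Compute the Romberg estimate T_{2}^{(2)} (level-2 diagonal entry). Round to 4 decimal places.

-0.4234

T_{0}^{(0)} (trapezoid, 1 panel, h=2.7000): -0.127401
T_{1}^{(0)} (trapezoid, 2 panels, h=1.3500): -0.353458
T_{2}^{(0)} (trapezoid, 4 panels, h=0.6750): -0.406137
T_{1}^{(1)} = -0.353458 + (-0.353458 − (-0.127401))/3 = -0.428810
T_{2}^{(1)} = -0.406137 + (-0.406137 − (-0.353458))/3 = -0.423697
T_{2}^{(2)} = -0.423697 + (-0.423697 − (-0.428810))/15 = -0.423356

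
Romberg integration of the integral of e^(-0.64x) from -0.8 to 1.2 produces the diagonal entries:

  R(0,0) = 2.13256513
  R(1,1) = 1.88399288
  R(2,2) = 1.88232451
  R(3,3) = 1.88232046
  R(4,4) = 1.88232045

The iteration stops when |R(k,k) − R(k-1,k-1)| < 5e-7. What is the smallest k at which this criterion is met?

|R(1,1) − R(0,0)| = 0.24857225 ≥ 5e-7
|R(2,2) − R(1,1)| = 0.00166837 ≥ 5e-7
|R(3,3) − R(2,2)| = 0.00000405 ≥ 5e-7
|R(4,4) − R(3,3)| = 0.00000001 < 5e-7

k = 4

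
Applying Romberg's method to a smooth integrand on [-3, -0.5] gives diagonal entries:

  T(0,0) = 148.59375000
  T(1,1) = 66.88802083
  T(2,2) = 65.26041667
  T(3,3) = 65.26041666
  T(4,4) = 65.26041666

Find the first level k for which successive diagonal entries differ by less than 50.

|T(1,1) − T(0,0)| = 81.70572917 ≥ 50
|T(2,2) − T(1,1)| = 1.62760416 < 50

k = 2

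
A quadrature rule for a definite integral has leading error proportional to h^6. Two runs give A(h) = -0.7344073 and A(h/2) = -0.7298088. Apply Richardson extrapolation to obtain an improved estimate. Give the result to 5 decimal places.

-0.72974

The leading error scales as h^6; refining by a factor of 2 reduces it by 2^6 = 64.
Extrapolated value = (64·A(h/2) − A(h)) / (64 − 1)
= (64·(-0.7298088) − (-0.7344073)) / 63
= -45.9733559 / 63 = -0.7297358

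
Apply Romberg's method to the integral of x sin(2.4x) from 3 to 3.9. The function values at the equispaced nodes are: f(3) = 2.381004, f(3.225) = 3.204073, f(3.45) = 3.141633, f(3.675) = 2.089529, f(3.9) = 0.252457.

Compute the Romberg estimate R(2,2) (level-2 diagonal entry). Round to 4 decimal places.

R(0,0) (trapezoid, 1 panel, h=0.9000): 1.185057
R(1,0) (trapezoid, 2 panels, h=0.4500): 2.006264
R(2,0) (trapezoid, 4 panels, h=0.2250): 2.194192
R(1,1) = 2.006264 + (2.006264 − 1.185057)/3 = 2.280000
R(2,1) = 2.194192 + (2.194192 − 2.006264)/3 = 2.256835
R(2,2) = 2.256835 + (2.256835 − 2.280000)/15 = 2.255291

2.2553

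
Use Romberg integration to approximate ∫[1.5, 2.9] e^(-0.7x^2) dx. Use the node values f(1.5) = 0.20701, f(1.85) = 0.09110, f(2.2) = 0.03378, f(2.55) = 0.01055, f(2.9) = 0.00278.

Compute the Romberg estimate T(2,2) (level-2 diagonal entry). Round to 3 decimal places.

0.080

T(0,0) (trapezoid, 1 panel, h=1.4000): 0.14685
T(1,0) (trapezoid, 2 panels, h=0.7000): 0.09707
T(2,0) (trapezoid, 4 panels, h=0.3500): 0.08411
T(1,1) = 0.09707 + (0.09707 − 0.14685)/3 = 0.08048
T(2,1) = 0.08411 + (0.08411 − 0.09707)/3 = 0.07979
T(2,2) = 0.07979 + (0.07979 − 0.08048)/15 = 0.07974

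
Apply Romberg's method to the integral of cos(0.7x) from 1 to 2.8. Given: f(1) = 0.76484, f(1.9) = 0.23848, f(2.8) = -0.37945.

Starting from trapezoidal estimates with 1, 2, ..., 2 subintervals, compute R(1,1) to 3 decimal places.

R(0,0) (trapezoid, 1 panel, h=1.8000): 0.34685
R(1,0) (trapezoid, 2 panels, h=0.9000): 0.38806
R(1,1) = 0.38806 + (0.38806 − 0.34685)/3 = 0.40180

0.402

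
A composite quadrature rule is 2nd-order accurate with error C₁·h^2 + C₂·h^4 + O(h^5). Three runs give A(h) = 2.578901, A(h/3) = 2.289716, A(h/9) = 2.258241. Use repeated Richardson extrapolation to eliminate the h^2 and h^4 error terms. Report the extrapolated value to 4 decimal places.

First eliminate the h^2 term (factor 3^2 = 9):
  B₁ = (9·2.289716 − 2.578901)/8 = 2.253568
  B₂ = (9·2.258241 − 2.289716)/8 = 2.254307
Then eliminate the h^4 term (factor 3^4 = 81):
  (81·2.254307 − 2.253568)/80 = 2.254316

2.2543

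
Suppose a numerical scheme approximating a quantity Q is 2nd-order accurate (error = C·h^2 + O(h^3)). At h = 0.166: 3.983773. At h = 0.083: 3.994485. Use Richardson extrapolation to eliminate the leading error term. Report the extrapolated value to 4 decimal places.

3.9981

Extrapolated value = (4·A(h/2) − A(h)) / (4 − 1)
= (4·3.994485 − 3.983773) / 3
= 11.994167 / 3 = 3.998056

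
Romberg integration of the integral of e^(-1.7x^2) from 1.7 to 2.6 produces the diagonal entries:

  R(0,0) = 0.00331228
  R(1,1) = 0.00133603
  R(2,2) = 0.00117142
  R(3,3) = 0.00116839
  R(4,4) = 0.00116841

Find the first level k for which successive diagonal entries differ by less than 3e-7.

|R(1,1) − R(0,0)| = 0.00197625 ≥ 3e-7
|R(2,2) − R(1,1)| = 0.00016461 ≥ 3e-7
|R(3,3) − R(2,2)| = 0.00000303 ≥ 3e-7
|R(4,4) − R(3,3)| = 0.00000002 < 3e-7

k = 4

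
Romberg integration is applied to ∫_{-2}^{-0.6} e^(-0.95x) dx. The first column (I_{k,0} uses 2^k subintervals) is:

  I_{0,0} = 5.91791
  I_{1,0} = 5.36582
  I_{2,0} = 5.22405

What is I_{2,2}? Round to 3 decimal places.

5.176

Richardson extrapolation on the trapezoidal column (denominator 4−1=3):
I_{1,1} = 5.36582 + (5.36582 − 5.91791)/3 = 5.18179
I_{2,1} = (4·5.22405 − 5.36582) / 3 = 5.17679
I_{2,2} = 5.17679 + (5.17679 − 5.18179)/15 = 5.17646
(Column j=1 coincides with Simpson's rule on the same nodes.)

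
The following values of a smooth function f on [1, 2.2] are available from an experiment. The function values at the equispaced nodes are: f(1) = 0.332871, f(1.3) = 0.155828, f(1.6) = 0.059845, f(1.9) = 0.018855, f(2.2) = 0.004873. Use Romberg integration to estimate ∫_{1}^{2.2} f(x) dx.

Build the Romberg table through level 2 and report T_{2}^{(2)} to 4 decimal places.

0.1156

T_{0}^{(0)} (trapezoid, 1 panel, h=1.2000): 0.202646
T_{1}^{(0)} (trapezoid, 2 panels, h=0.6000): 0.137230
T_{2}^{(0)} (trapezoid, 4 panels, h=0.3000): 0.121020
T_{1}^{(1)} = 0.137230 + (0.137230 − 0.202646)/3 = 0.115425
T_{2}^{(1)} = 0.121020 + (0.121020 − 0.137230)/3 = 0.115617
T_{2}^{(2)} = 0.115617 + (0.115617 − 0.115425)/15 = 0.115630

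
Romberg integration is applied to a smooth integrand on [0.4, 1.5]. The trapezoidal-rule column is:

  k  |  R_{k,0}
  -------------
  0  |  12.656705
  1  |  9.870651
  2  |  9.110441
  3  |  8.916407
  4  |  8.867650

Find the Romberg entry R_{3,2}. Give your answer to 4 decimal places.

8.8514

Richardson extrapolation on the trapezoidal column (denominator 4−1=3):
R_{2,1} = 9.110441 + (9.110441 − 9.870651)/3 = 8.857038
R_{3,1} = 8.916407 + (8.916407 − 9.110441)/3 = 8.851729
R_{3,2} = 8.851729 + (8.851729 − 8.857038)/15 = 8.851375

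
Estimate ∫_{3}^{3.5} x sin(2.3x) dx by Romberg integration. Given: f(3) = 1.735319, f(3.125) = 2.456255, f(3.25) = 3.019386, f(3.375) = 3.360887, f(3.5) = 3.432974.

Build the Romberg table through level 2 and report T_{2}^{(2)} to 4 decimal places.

1.4364

T_{0}^{(0)} (trapezoid, 1 panel, h=0.5000): 1.292073
T_{1}^{(0)} (trapezoid, 2 panels, h=0.2500): 1.400883
T_{2}^{(0)} (trapezoid, 4 panels, h=0.1250): 1.427584
T_{1}^{(1)} = 1.400883 + (1.400883 − 1.292073)/3 = 1.437153
T_{2}^{(1)} = 1.427584 + (1.427584 − 1.400883)/3 = 1.436484
T_{2}^{(2)} = 1.436484 + (1.436484 − 1.437153)/15 = 1.436439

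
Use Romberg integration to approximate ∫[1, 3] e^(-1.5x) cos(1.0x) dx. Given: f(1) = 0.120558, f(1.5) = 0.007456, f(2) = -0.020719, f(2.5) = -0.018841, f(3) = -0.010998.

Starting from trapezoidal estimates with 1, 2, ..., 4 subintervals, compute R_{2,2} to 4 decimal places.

0.0034

R_{0,0} (trapezoid, 1 panel, h=2.0000): 0.109560
R_{1,0} (trapezoid, 2 panels, h=1.0000): 0.034061
R_{2,0} (trapezoid, 4 panels, h=0.5000): 0.011338
R_{1,1} = 0.034061 + (0.034061 − 0.109560)/3 = 0.008895
R_{2,1} = 0.011338 + (0.011338 − 0.034061)/3 = 0.003764
R_{2,2} = 0.003764 + (0.003764 − 0.008895)/15 = 0.003422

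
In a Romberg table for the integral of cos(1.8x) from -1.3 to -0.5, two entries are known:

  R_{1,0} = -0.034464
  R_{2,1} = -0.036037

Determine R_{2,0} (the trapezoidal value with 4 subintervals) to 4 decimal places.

-0.0356

From R_{2,1} = (4·R_{2,0} − R_{1,0})/3, solve for R_{2,0}:
4·R_{2,0} = 3·(-0.036037) + (-0.034464) = -0.142575
R_{2,0} = -0.035644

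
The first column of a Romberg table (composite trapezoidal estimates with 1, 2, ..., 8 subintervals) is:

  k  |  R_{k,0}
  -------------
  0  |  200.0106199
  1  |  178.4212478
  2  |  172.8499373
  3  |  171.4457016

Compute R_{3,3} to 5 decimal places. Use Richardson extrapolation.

R_{1,1} = 178.4212478 + (178.4212478 − 200.0106199)/3 = 171.2247904
R_{2,1} = 172.8499373 + (172.8499373 − 178.4212478)/3 = 170.9928338
R_{3,1} = 171.4457016 + (171.4457016 − 172.8499373)/3 = 170.9776230
R_{2,2} = 170.9928338 + (170.9928338 − 171.2247904)/15 = 170.9773700
R_{3,2} = 170.9776230 + (170.9776230 − 170.9928338)/15 = 170.9766089
R_{3,3} = 170.9766089 + (170.9766089 − 170.9773700)/63 = 170.9765968

170.97660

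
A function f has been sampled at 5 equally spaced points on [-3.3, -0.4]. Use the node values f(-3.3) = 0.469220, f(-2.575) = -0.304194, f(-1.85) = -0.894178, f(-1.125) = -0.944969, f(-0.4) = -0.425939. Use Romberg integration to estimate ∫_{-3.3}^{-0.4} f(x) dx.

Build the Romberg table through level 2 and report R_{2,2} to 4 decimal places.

R_{0,0} (trapezoid, 1 panel, h=2.9000): 0.062757
R_{1,0} (trapezoid, 2 panels, h=1.4500): -1.265179
R_{2,0} (trapezoid, 4 panels, h=0.7250): -1.538233
R_{1,1} = -1.265179 + (-1.265179 − 0.062757)/3 = -1.707824
R_{2,1} = -1.538233 + (-1.538233 − (-1.265179))/3 = -1.629251
R_{2,2} = -1.629251 + (-1.629251 − (-1.707824))/15 = -1.624013

-1.6240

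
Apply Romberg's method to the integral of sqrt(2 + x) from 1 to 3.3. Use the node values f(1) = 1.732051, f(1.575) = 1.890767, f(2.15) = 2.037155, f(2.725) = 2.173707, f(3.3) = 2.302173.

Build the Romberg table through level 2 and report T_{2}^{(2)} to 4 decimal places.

4.6702

T_{0}^{(0)} (trapezoid, 1 panel, h=2.3000): 4.639358
T_{1}^{(0)} (trapezoid, 2 panels, h=1.1500): 4.662407
T_{2}^{(0)} (trapezoid, 4 panels, h=0.5750): 4.668276
T_{1}^{(1)} = 4.662407 + (4.662407 − 4.639358)/3 = 4.670090
T_{2}^{(1)} = 4.668276 + (4.668276 − 4.662407)/3 = 4.670232
T_{2}^{(2)} = 4.670232 + (4.670232 − 4.670090)/15 = 4.670241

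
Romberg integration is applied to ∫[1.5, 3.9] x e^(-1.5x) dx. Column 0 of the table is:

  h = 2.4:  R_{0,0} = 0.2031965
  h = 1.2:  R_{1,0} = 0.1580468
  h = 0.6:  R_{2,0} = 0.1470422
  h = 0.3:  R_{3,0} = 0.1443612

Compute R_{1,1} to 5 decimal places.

0.14300

R_{1,1} = 0.1580468 + (0.1580468 − 0.2031965)/3 = 0.1429969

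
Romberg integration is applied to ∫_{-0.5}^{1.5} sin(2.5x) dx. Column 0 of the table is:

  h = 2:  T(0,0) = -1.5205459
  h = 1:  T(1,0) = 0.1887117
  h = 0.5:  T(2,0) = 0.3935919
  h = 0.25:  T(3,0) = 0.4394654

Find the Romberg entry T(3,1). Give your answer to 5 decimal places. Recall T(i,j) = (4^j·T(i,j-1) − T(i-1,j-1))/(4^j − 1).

Richardson extrapolation on the trapezoidal column (denominator 4−1=3):
T(3,1) = (4·0.4394654 − 0.3935919) / 3 = 0.4547566

0.45476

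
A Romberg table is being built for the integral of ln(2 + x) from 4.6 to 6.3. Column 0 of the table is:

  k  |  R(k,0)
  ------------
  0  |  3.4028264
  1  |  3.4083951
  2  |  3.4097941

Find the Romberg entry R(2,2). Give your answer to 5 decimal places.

3.41026

Richardson extrapolation on the trapezoidal column (denominator 4−1=3):
R(1,1) = (4·3.4083951 − 3.4028264) / 3 = 3.4102513
R(2,1) = 3.4097941 + (3.4097941 − 3.4083951)/3 = 3.4102604
R(2,2) = 3.4102604 + (3.4102604 − 3.4102513)/15 = 3.4102610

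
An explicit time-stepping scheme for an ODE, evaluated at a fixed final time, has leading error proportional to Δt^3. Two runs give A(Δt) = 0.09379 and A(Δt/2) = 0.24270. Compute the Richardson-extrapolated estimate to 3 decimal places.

The leading error scales as Δt^3; refining by a factor of 2 reduces it by 2^3 = 8.
Extrapolated value = (8·A(Δt/2) − A(Δt)) / (8 − 1)
= (8·0.24270 − 0.09379) / 7
= 1.84781 / 7 = 0.26397

0.264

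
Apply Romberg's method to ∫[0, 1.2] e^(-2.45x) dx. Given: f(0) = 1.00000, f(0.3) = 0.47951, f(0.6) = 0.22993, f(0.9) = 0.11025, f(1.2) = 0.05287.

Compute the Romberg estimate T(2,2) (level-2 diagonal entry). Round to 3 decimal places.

0.387

T(0,0) (trapezoid, 1 panel, h=1.2000): 0.63172
T(1,0) (trapezoid, 2 panels, h=0.6000): 0.45382
T(2,0) (trapezoid, 4 panels, h=0.3000): 0.40384
T(1,1) = 0.45382 + (0.45382 − 0.63172)/3 = 0.39452
T(2,1) = 0.40384 + (0.40384 − 0.45382)/3 = 0.38718
T(2,2) = 0.38718 + (0.38718 − 0.39452)/15 = 0.38669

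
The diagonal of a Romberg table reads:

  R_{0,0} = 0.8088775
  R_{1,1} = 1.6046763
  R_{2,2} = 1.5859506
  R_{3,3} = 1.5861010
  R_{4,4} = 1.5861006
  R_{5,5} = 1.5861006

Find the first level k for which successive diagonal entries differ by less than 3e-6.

|R_{1,1} − R_{0,0}| = 0.7957988 ≥ 3e-6
|R_{2,2} − R_{1,1}| = 0.0187257 ≥ 3e-6
|R_{3,3} − R_{2,2}| = 0.0001504 ≥ 3e-6
|R_{4,4} − R_{3,3}| = 0.0000004 < 3e-6

k = 4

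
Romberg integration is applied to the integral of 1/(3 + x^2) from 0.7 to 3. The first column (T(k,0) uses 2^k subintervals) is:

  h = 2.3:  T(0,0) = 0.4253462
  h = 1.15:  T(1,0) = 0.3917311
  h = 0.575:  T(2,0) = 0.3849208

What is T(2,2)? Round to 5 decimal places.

Richardson extrapolation on the trapezoidal column (denominator 4−1=3):
T(1,1) = 0.3917311 + (0.3917311 − 0.4253462)/3 = 0.3805261
T(2,1) = 0.3849208 + (0.3849208 − 0.3917311)/3 = 0.3826507
T(2,2) = (16·0.3826507 − 0.3805261) / 15 = 0.3827923

0.38279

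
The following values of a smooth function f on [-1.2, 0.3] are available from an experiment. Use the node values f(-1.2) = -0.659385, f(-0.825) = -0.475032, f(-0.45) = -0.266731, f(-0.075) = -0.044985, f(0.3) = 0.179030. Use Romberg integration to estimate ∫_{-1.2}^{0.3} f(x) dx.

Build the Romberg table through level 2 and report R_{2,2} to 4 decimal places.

-0.3867

R_{0,0} (trapezoid, 1 panel, h=1.5000): -0.360266
R_{1,0} (trapezoid, 2 panels, h=0.7500): -0.380181
R_{2,0} (trapezoid, 4 panels, h=0.3750): -0.385097
R_{1,1} = -0.380181 + (-0.380181 − (-0.360266))/3 = -0.386819
R_{2,1} = -0.385097 + (-0.385097 − (-0.380181))/3 = -0.386736
R_{2,2} = -0.386736 + (-0.386736 − (-0.386819))/15 = -0.386730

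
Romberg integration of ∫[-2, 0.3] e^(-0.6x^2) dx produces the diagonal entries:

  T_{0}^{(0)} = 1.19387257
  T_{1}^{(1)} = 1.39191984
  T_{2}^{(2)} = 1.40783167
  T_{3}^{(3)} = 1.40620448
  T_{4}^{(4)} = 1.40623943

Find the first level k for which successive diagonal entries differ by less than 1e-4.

k = 4

|T_{1}^{(1)} − T_{0}^{(0)}| = 0.19804727 ≥ 1e-4
|T_{2}^{(2)} − T_{1}^{(1)}| = 0.01591183 ≥ 1e-4
|T_{3}^{(3)} − T_{2}^{(2)}| = 0.00162719 ≥ 1e-4
|T_{4}^{(4)} − T_{3}^{(3)}| = 0.00003495 < 1e-4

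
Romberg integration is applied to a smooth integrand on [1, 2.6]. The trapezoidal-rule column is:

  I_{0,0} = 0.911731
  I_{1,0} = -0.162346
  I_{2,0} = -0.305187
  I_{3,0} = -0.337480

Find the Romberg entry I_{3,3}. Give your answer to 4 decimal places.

-0.3480

Richardson extrapolation on the trapezoidal column (denominator 4−1=3):
I_{1,1} = -0.162346 + (-0.162346 − 0.911731)/3 = -0.520372
I_{2,1} = (4·(-0.305187) − (-0.162346)) / 3 = -0.352801
I_{3,1} = (4·(-0.337480) − (-0.305187)) / 3 = -0.348244
I_{2,2} = (16·(-0.352801) − (-0.520372)) / 15 = -0.341630
I_{3,2} = -0.348244 + (-0.348244 − (-0.352801))/15 = -0.347940
I_{3,3} = (64·(-0.347940) − (-0.341630)) / 63 = -0.348040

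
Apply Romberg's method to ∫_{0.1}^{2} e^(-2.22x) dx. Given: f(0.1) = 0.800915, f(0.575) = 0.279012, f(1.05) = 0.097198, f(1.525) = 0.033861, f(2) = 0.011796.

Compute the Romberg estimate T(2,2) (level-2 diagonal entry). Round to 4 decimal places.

0.3561

T(0,0) (trapezoid, 1 panel, h=1.9000): 0.772075
T(1,0) (trapezoid, 2 panels, h=0.9500): 0.478376
T(2,0) (trapezoid, 4 panels, h=0.4750): 0.387803
T(1,1) = 0.478376 + (0.478376 − 0.772075)/3 = 0.380476
T(2,1) = 0.387803 + (0.387803 − 0.478376)/3 = 0.357612
T(2,2) = 0.357612 + (0.357612 − 0.380476)/15 = 0.356088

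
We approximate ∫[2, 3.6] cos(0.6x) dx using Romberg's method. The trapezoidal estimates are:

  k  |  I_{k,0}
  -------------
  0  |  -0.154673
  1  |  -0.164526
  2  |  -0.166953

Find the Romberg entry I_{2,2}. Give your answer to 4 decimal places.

Richardson extrapolation on the trapezoidal column (denominator 4−1=3):
I_{1,1} = -0.164526 + (-0.164526 − (-0.154673))/3 = -0.167810
I_{2,1} = -0.166953 + (-0.166953 − (-0.164526))/3 = -0.167762
I_{2,2} = (16·(-0.167762) − (-0.167810)) / 15 = -0.167759

-0.1678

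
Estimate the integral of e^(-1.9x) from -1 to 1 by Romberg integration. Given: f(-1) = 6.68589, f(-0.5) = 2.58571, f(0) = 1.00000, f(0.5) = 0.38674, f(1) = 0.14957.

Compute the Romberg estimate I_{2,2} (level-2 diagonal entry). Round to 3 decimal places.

I_{0,0} (trapezoid, 1 panel, h=2.0000): 6.83546
I_{1,0} (trapezoid, 2 panels, h=1.0000): 4.41773
I_{2,0} (trapezoid, 4 panels, h=0.5000): 3.69509
I_{1,1} = 4.41773 + (4.41773 − 6.83546)/3 = 3.61182
I_{2,1} = 3.69509 + (3.69509 − 4.41773)/3 = 3.45421
I_{2,2} = 3.45421 + (3.45421 − 3.61182)/15 = 3.44370

3.444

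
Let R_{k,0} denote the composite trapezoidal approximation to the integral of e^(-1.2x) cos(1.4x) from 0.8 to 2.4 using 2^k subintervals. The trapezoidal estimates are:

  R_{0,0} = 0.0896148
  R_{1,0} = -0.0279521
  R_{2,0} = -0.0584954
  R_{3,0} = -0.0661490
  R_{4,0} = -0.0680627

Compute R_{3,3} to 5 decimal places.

-0.06870

Richardson extrapolation on the trapezoidal column (denominator 4−1=3):
R_{1,1} = (4·(-0.0279521) − 0.0896148) / 3 = -0.0671411
R_{2,1} = -0.0584954 + (-0.0584954 − (-0.0279521))/3 = -0.0686765
R_{3,1} = -0.0661490 + (-0.0661490 − (-0.0584954))/3 = -0.0687002
R_{2,2} = -0.0686765 + (-0.0686765 − (-0.0671411))/15 = -0.0687789
R_{3,2} = (16·(-0.0687002) − (-0.0686765)) / 15 = -0.0687018
R_{3,3} = (64·(-0.0687018) − (-0.0687789)) / 63 = -0.0687006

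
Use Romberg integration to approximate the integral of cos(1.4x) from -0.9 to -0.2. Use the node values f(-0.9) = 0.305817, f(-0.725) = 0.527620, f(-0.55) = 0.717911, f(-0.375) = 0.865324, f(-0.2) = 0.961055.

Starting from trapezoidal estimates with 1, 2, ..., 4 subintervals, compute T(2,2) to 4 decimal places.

0.4827

T(0,0) (trapezoid, 1 panel, h=0.7000): 0.443405
T(1,0) (trapezoid, 2 panels, h=0.3500): 0.472971
T(2,0) (trapezoid, 4 panels, h=0.1750): 0.480251
T(1,1) = 0.472971 + (0.472971 − 0.443405)/3 = 0.482826
T(2,1) = 0.480251 + (0.480251 − 0.472971)/3 = 0.482678
T(2,2) = 0.482678 + (0.482678 − 0.482826)/15 = 0.482668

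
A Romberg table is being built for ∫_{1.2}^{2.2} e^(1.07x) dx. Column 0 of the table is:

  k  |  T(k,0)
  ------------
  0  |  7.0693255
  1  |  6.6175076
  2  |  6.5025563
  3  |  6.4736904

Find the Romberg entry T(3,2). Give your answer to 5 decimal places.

6.46406

T(2,1) = 6.5025563 + (6.5025563 − 6.6175076)/3 = 6.4642392
T(3,1) = 6.4736904 + (6.4736904 − 6.5025563)/3 = 6.4640684
T(3,2) = 6.4640684 + (6.4640684 − 6.4642392)/15 = 6.4640570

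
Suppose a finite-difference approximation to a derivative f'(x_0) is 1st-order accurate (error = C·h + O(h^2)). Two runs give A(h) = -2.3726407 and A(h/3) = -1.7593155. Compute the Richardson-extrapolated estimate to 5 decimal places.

-1.45265

The leading error scales as h; refining by a factor of 3 reduces it by 3^1 = 3.
Extrapolated value = (3·A(h/3) − A(h)) / (3 − 1)
= (3·(-1.7593155) − (-2.3726407)) / 2
= -2.9053058 / 2 = -1.4526529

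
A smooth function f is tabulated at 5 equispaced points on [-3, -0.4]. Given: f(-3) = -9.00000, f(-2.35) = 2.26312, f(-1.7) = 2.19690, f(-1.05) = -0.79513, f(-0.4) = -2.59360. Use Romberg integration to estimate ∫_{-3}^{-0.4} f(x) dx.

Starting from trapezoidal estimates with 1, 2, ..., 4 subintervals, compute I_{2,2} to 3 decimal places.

-0.226

I_{0,0} (trapezoid, 1 panel, h=2.6000): -15.07168
I_{1,0} (trapezoid, 2 panels, h=1.3000): -4.67987
I_{2,0} (trapezoid, 4 panels, h=0.6500): -1.38574
I_{1,1} = -4.67987 + (-4.67987 − (-15.07168))/3 = -1.21593
I_{2,1} = -1.38574 + (-1.38574 − (-4.67987))/3 = -0.28770
I_{2,2} = -0.28770 + (-0.28770 − (-1.21593))/15 = -0.22582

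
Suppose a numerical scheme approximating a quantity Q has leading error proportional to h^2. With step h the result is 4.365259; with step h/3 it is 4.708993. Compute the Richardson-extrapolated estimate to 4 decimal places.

The leading error scales as h^2; refining by a factor of 3 reduces it by 3^2 = 9.
Extrapolated value = (9·A(h/3) − A(h)) / (9 − 1)
= (9·4.708993 − 4.365259) / 8
= 38.015678 / 8 = 4.751960

4.7520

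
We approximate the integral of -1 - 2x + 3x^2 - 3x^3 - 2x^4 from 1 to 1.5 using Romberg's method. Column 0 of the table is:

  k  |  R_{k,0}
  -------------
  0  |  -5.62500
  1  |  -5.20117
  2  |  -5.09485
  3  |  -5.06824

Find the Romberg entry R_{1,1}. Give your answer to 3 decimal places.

R_{1,1} = -5.20117 + (-5.20117 − (-5.62500))/3 = -5.05989

-5.060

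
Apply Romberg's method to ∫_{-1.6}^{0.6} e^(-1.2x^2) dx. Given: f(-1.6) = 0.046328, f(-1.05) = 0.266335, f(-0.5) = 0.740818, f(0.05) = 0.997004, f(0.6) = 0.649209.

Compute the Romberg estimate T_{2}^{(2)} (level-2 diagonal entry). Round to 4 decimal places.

1.3245

T_{0}^{(0)} (trapezoid, 1 panel, h=2.2000): 0.765091
T_{1}^{(0)} (trapezoid, 2 panels, h=1.1000): 1.197445
T_{2}^{(0)} (trapezoid, 4 panels, h=0.5500): 1.293559
T_{1}^{(1)} = 1.197445 + (1.197445 − 0.765091)/3 = 1.341563
T_{2}^{(1)} = 1.293559 + (1.293559 − 1.197445)/3 = 1.325597
T_{2}^{(2)} = 1.325597 + (1.325597 − 1.341563)/15 = 1.324533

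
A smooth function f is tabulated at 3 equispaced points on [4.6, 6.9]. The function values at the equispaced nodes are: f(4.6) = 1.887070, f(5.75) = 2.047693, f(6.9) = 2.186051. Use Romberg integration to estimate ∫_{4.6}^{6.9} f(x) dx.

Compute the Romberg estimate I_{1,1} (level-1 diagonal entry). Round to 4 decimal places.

I_{0,0} (trapezoid, 1 panel, h=2.3000): 4.684089
I_{1,0} (trapezoid, 2 panels, h=1.1500): 4.696892
I_{1,1} = 4.696892 + (4.696892 − 4.684089)/3 = 4.701160

4.7012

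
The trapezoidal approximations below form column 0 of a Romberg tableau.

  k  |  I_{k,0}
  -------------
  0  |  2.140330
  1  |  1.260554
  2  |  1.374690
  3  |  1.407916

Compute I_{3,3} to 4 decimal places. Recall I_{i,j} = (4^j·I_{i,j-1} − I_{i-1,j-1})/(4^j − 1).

Richardson extrapolation on the trapezoidal column (denominator 4−1=3):
I_{1,1} = (4·1.260554 − 2.140330) / 3 = 0.967295
I_{2,1} = 1.374690 + (1.374690 − 1.260554)/3 = 1.412735
I_{3,1} = 1.407916 + (1.407916 − 1.374690)/3 = 1.418991
I_{2,2} = (16·1.412735 − 0.967295) / 15 = 1.442431
I_{3,2} = (16·1.418991 − 1.412735) / 15 = 1.419408
I_{3,3} = (64·1.419408 − 1.442431) / 63 = 1.419043
(Column j=1 coincides with Simpson's rule on the same nodes.)

1.4190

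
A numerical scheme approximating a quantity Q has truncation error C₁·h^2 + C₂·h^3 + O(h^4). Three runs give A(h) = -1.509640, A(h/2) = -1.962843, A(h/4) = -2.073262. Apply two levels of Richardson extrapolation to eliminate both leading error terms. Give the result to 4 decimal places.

-2.1095

First eliminate the h^2 term (factor 2^2 = 4):
  B₁ = (4·(-1.962843) − (-1.509640))/3 = -2.113911
  B₂ = (4·(-2.073262) − (-1.962843))/3 = -2.110068
Then eliminate the h^3 term (factor 2^3 = 8):
  (8·(-2.110068) − (-2.113911))/7 = -2.109519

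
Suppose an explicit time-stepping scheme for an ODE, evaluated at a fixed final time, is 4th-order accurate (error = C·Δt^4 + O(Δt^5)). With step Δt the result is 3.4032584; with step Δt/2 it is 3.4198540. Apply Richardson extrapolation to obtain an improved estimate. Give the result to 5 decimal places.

3.42096

Extrapolated value = (16·A(Δt/2) − A(Δt)) / (16 − 1)
= (16·3.4198540 − 3.4032584) / 15
= 51.3144056 / 15 = 3.4209604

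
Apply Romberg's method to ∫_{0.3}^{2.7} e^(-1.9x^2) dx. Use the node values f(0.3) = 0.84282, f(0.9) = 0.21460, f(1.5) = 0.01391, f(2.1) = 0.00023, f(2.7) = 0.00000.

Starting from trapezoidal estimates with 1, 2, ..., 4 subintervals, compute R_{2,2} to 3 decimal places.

R_{0,0} (trapezoid, 1 panel, h=2.4000): 1.01138
R_{1,0} (trapezoid, 2 panels, h=1.2000): 0.52238
R_{2,0} (trapezoid, 4 panels, h=0.6000): 0.39009
R_{1,1} = 0.52238 + (0.52238 − 1.01138)/3 = 0.35938
R_{2,1} = 0.39009 + (0.39009 − 0.52238)/3 = 0.34599
R_{2,2} = 0.34599 + (0.34599 − 0.35938)/15 = 0.34510

0.345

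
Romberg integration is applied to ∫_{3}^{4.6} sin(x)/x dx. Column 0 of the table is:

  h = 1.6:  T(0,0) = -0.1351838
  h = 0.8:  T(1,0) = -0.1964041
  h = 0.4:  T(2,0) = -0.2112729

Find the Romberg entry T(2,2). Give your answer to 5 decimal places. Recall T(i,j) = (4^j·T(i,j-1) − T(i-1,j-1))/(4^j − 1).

Richardson extrapolation on the trapezoidal column (denominator 4−1=3):
T(1,1) = (4·(-0.1964041) − (-0.1351838)) / 3 = -0.2168109
T(2,1) = -0.2112729 + (-0.2112729 − (-0.1964041))/3 = -0.2162292
T(2,2) = -0.2162292 + (-0.2162292 − (-0.2168109))/15 = -0.2161904

-0.21619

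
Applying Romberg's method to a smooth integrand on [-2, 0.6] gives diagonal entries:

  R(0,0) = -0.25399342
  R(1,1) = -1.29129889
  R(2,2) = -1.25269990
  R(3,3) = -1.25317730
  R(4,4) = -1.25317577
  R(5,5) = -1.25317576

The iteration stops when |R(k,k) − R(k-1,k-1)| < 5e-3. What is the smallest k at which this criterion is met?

|R(1,1) − R(0,0)| = 1.03730547 ≥ 5e-3
|R(2,2) − R(1,1)| = 0.03859899 ≥ 5e-3
|R(3,3) − R(2,2)| = 0.00047740 < 5e-3

k = 3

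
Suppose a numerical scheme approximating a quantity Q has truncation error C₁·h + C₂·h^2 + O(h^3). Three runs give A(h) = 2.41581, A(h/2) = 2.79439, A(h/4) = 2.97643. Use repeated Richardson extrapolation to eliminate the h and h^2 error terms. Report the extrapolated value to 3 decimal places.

First eliminate the h term (factor 2^1 = 2):
  B₁ = (2·2.79439 − 2.41581)/1 = 3.17297
  B₂ = (2·2.97643 − 2.79439)/1 = 3.15847
Then eliminate the h^2 term (factor 2^2 = 4):
  (4·3.15847 − 3.17297)/3 = 3.15364

3.154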